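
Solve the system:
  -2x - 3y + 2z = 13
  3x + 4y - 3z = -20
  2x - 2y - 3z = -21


Using Cramer's rule. Expand each determinant along the first row.
D  = (-2)*[4*(-3) - (-3)*(-2)] - (-3)*[3*(-3) - (-3)*2] + 2*[3*(-2) - 4*2]
  = (-2)*(-18) - (-3)*(-3) + 2*(-14) = -1
Dx = 13*[4*(-3) - (-3)*(-2)] - (-3)*[(-20)*(-3) - (-3)*(-21)] + 2*[(-20)*(-2) - 4*(-21)]
  = 13*(-18) - (-3)*(-3) + 2*(124) = 5
Dy = (-2)*[(-20)*(-3) - (-3)*(-21)] - 13*[3*(-3) - (-3)*2] + 2*[3*(-21) - (-20)*2]
  = (-2)*(-3) - 13*(-3) + 2*(-23) = -1
Dz = (-2)*[4*(-21) - (-20)*(-2)] - (-3)*[3*(-21) - (-20)*2] + 13*[3*(-2) - 4*2]
  = (-2)*(-124) - (-3)*(-23) + 13*(-14) = -3
x = Dx/D = 5/-1 = -5, y = Dy/D = -1/-1 = 1, z = Dz/D = -3/-1 = 3
Check eq1: (-2)(-5) + (-3)(1) + (2)(3) = 13 = 13 ✓
Check eq2: (3)(-5) + (4)(1) + (-3)(3) = -20 = -20 ✓
Check eq3: (2)(-5) + (-2)(1) + (-3)(3) = -21 = -21 ✓

x = -5, y = 1, z = 3


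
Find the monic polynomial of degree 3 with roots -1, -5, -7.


A monic polynomial with roots -1, -5, -7 is:
p(x) = (x + 1)(x + 5)(x + 7)
After multiplying by (x + 1): x + 1
After multiplying by (x + 5): x^2 + 6x + 5
After multiplying by (x + 7): x^3 + 13x^2 + 47x + 35

x^3 + 13x^2 + 47x + 35


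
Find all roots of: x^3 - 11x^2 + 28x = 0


The constant term is 0, so x = 0 is a root. Factor out x:
  x^2 - 11x + 28 = 0
Solve the quadratic x^2 - 11x + 28 = 0: discriminant = (-11)^2 - 4(1)(28) = 121 - 112 = 9.
sqrt(9) = 3, so x = (11 ± 3)/2: x = 7 or x = 4.
Collecting all roots found:

x = 0, x = 4, x = 7


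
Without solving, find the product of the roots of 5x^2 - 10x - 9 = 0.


By Vieta's formulas for ax^2 + bx + c = 0:
  Sum of roots = -b/a
  Product of roots = c/a

Here a = 5, b = -10, c = -9
Sum = -(-10)/5 = 2
Product = -9/5 = -9/5

Product = -9/5


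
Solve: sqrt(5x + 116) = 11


Square both sides: 5x + 116 = 11^2 = 121
5x = 121 - 116 = 5
x = 1
Check: sqrt(5*1 + 116) = sqrt(121) = 11 ✓

x = 1


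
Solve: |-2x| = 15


An absolute value equation |expr| = 15 gives two cases:
Case 1: -2x = 15
  -2x = 15, so x = -15/2
Case 2: -2x = -15
  -2x = -15, so x = 15/2

x = -15/2, x = 15/2


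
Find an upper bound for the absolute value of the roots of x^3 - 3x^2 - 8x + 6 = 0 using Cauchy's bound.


Cauchy's bound: all roots r satisfy |r| <= 1 + max(|a_i/a_n|) for i = 0,...,n-1
where a_n is the leading coefficient.

Coefficients: [1, -3, -8, 6]
Leading coefficient a_n = 1
Ratios |a_i/a_n|: 3, 8, 6
Maximum ratio: 8
Cauchy's bound: |r| <= 1 + 8 = 9

Upper bound = 9


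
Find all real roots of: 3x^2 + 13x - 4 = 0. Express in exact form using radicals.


Using the quadratic formula: x = (-b ± sqrt(b^2 - 4ac)) / (2a)
Here a = 3, b = 13, c = -4
Discriminant = b^2 - 4ac = 13^2 - 4(3)(-4) = 169 + 48 = 217
Since discriminant = 217 > 0, there are two real roots.
x = (-13 ± sqrt(217)) / 6
Numerically: x ≈ 0.2885 or x ≈ -4.6218

x = (-13 + sqrt(217)) / 6 or x = (-13 - sqrt(217)) / 6


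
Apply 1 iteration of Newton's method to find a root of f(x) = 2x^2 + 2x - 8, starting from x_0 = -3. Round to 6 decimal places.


Newton's method: x_(n+1) = x_n - f(x_n)/f'(x_n)
f(x) = 2x^2 + 2x - 8
f'(x) = 4x + 2

Iteration 1:
  f(-3.000000) = 4.000000
  f'(-3.000000) = -10.000000
  x_1 = -3.000000 - (4.000000)/(-10.000000) = -2.600000

x_1 = -2.600000


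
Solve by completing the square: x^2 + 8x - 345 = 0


Start: x^2 + 8x - 345 = 0
Move constant: x^2 + 8x = 345
Half of 8 is 4, squared is 16
Add 16 to both sides: x^2 + 8x + 16 = 361
(x + 4)^2 = 361
x + 4 = ±19
x = -4 + 19 = 15 or x = -4 - 19 = -23

x = -23, x = 15


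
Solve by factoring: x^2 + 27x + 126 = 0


We need two numbers that multiply to 126 and add to 27.
Those numbers are 21 and 6 (since 21 * 6 = 126 and 21 + 6 = 27).
So x^2 + 27x + 126 = (x + 21)(x + 6) = 0
Setting each factor to zero: x = -21 or x = -6

x = -21, x = -6


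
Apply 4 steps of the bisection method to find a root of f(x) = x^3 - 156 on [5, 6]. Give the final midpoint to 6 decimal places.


f(x) = x^3 - 156
f(5) = -31 < 0
f(6) = 60 > 0

Step 1: midpoint = (5.000000 + 6.000000)/2 = 5.500000
  f(5.500000) = 10.375000
  f(mid) > 0, so root is in [5.000000, 5.500000]

Step 2: midpoint = (5.000000 + 5.500000)/2 = 5.250000
  f(5.250000) = -11.296875
  f(mid) < 0, so root is in [5.250000, 5.500000]

Step 3: midpoint = (5.250000 + 5.500000)/2 = 5.375000
  f(5.375000) = -0.712891
  f(mid) < 0, so root is in [5.375000, 5.500000]

Step 4: midpoint = (5.375000 + 5.500000)/2 = 5.437500
  f(5.437500) = 4.767334
  f(mid) > 0, so root is in [5.375000, 5.437500]

midpoint = 5.437500


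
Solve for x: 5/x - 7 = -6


Subtract -7 from both sides: 5/x = 1
Multiply both sides by x: 5 = 1 * x
Divide by 1: x = 5

x = 5


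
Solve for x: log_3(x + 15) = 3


Convert to exponential form: x + 15 = 3^3 = 27
x = 27 - 15 = 12
Check: log_3(12 + 15) = log_3(27) = log_3(27) = 3 ✓

x = 12


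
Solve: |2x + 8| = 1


An absolute value equation |expr| = 1 gives two cases:
Case 1: 2x + 8 = 1
  2x = -7, so x = -7/2
Case 2: 2x + 8 = -1
  2x = -9, so x = -9/2

x = -9/2, x = -7/2


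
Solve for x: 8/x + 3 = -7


Subtract 3 from both sides: 8/x = -10
Multiply both sides by x: 8 = -10 * x
Divide by -10: x = -4/5

x = -4/5


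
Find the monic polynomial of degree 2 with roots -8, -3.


A monic polynomial with roots -8, -3 is:
p(x) = (x + 8)(x + 3)
After multiplying by (x + 8): x + 8
After multiplying by (x + 3): x^2 + 11x + 24

x^2 + 11x + 24


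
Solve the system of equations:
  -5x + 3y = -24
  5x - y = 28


Using Cramer's rule:
Determinant D = (-5)(-1) - (5)(3) = 5 - 15 = -10
Dx = (-24)(-1) - (28)(3) = 24 - 84 = -60
Dy = (-5)(28) - (5)(-24) = -140 + 120 = -20
x = Dx/D = -60/-10 = 6
y = Dy/D = -20/-10 = 2

x = 6, y = 2


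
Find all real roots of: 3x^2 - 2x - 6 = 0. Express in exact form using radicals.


Using the quadratic formula: x = (-b ± sqrt(b^2 - 4ac)) / (2a)
Here a = 3, b = -2, c = -6
Discriminant = b^2 - 4ac = (-2)^2 - 4(3)(-6) = 4 + 72 = 76
Since discriminant = 76 > 0, there are two real roots.
x = (2 ± 2*sqrt(19)) / 6
Simplifying: x = (1 ± sqrt(19)) / 3
Numerically: x ≈ 1.7863 or x ≈ -1.1196

x = (1 + sqrt(19)) / 3 or x = (1 - sqrt(19)) / 3


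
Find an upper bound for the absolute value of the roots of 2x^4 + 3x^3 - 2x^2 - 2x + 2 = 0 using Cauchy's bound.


Cauchy's bound: all roots r satisfy |r| <= 1 + max(|a_i/a_n|) for i = 0,...,n-1
where a_n is the leading coefficient.

Coefficients: [2, 3, -2, -2, 2]
Leading coefficient a_n = 2
Ratios |a_i/a_n|: 3/2, 1, 1, 1
Maximum ratio: 3/2
Cauchy's bound: |r| <= 1 + 3/2 = 5/2

Upper bound = 5/2


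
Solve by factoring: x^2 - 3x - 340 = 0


We need two numbers that multiply to -340 and add to -3.
Those numbers are 17 and -20 (since 17 * (-20) = -340 and 17 + (-20) = -3).
So x^2 - 3x - 340 = (x + 17)(x - 20) = 0
Setting each factor to zero: x = -17 or x = 20

x = -17, x = 20


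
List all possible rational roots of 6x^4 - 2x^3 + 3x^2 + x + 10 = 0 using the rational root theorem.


Rational root theorem: possible roots are ±p/q where:
  p divides the constant term (10): p ∈ {1, 2, 5, 10}
  q divides the leading coefficient (6): q ∈ {1, 2, 3, 6}

All possible rational roots: -10, -5, -10/3, -5/2, -2, -5/3, -1, -5/6, -2/3, -1/2, -1/3, -1/6, 1/6, 1/3, 1/2, 2/3, 5/6, 1, 5/3, 2, 5/2, 10/3, 5, 10

-10, -5, -10/3, -5/2, -2, -5/3, -1, -5/6, -2/3, -1/2, -1/3, -1/6, 1/6, 1/3, 1/2, 2/3, 5/6, 1, 5/3, 2, 5/2, 10/3, 5, 10


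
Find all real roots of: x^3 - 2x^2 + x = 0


The constant term is 0, so x = 0 is a root. Factor out x:
  x(x^2 - 2x + 1) = 0
Solve the quadratic x^2 - 2x + 1 = 0: discriminant = (-2)^2 - 4(1)(1) = 4 - 4 = 0.
Discriminant = 0, so a double root: x = 2/2 = 1.

x = 0, x = 1 (multiplicity 2)


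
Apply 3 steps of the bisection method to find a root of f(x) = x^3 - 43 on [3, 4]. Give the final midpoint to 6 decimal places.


f(x) = x^3 - 43
f(3) = -16 < 0
f(4) = 21 > 0

Step 1: midpoint = (3.000000 + 4.000000)/2 = 3.500000
  f(3.500000) = -0.125000
  f(mid) < 0, so root is in [3.500000, 4.000000]

Step 2: midpoint = (3.500000 + 4.000000)/2 = 3.750000
  f(3.750000) = 9.734375
  f(mid) > 0, so root is in [3.500000, 3.750000]

Step 3: midpoint = (3.500000 + 3.750000)/2 = 3.625000
  f(3.625000) = 4.634766
  f(mid) > 0, so root is in [3.500000, 3.625000]

midpoint = 3.625000


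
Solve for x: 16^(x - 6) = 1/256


Express both sides with the same base.
1/256 = 16^(-2)
Since the bases match, equate exponents: x - 6 = -2
So x = -2 - (-6) = 4

x = 4


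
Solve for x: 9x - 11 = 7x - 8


Starting with: 9x - 11 = 7x - 8
Move all x terms to left: (9 - 7)x = -8 + 11
Simplify: 2x = 3
Divide both sides by 2: x = 3/2

x = 3/2


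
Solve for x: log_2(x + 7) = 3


Convert to exponential form: x + 7 = 2^3 = 8
x = 8 - 7 = 1
Check: log_2(1 + 7) = log_2(8) = log_2(8) = 3 ✓

x = 1


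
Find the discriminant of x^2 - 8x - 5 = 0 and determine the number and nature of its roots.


For ax^2 + bx + c = 0, discriminant D = b^2 - 4ac
Here a = 1, b = -8, c = -5
D = (-8)^2 - 4(1)(-5) = 64 + 20 = 84

D = 84 > 0 but not a perfect square
The equation has 2 distinct real irrational roots.

Discriminant = 84, 2 distinct real irrational roots


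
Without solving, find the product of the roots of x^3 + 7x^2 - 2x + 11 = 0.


By Vieta's formulas for x^3 + bx^2 + cx + d = 0:
  r1 + r2 + r3 = -b/a = -7
  r1*r2 + r1*r3 + r2*r3 = c/a = -2
  r1*r2*r3 = -d/a = -11


Product = -11


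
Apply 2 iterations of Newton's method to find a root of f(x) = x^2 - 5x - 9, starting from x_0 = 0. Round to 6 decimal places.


Newton's method: x_(n+1) = x_n - f(x_n)/f'(x_n)
f(x) = x^2 - 5x - 9
f'(x) = 2x - 5

Iteration 1:
  f(0.000000) = -9.000000
  f'(0.000000) = -5.000000
  x_1 = 0.000000 - (-9.000000)/(-5.000000) = -1.800000

Iteration 2:
  f(-1.800000) = 3.240000
  f'(-1.800000) = -8.600000
  x_2 = -1.800000 - (3.240000)/(-8.600000) = -1.423256

x_2 = -1.423256


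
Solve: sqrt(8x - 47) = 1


Square both sides: 8x - 47 = 1^2 = 1
8x = 1 + 47 = 48
x = 6
Check: sqrt(8*6 - 47) = sqrt(1) = 1 ✓

x = 6


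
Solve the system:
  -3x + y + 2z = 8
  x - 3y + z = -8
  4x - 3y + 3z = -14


Using Cramer's rule. Expand each determinant along the first row.
D  = (-3)*[(-3)*3 - 1*(-3)] - 1*[1*3 - 1*4] + 2*[1*(-3) - (-3)*4]
  = (-3)*(-6) - 1*(-1) + 2*(9) = 37
Dx = 8*[(-3)*3 - 1*(-3)] - 1*[(-8)*3 - 1*(-14)] + 2*[(-8)*(-3) - (-3)*(-14)]
  = 8*(-6) - 1*(-10) + 2*(-18) = -74
Dy = (-3)*[(-8)*3 - 1*(-14)] - 8*[1*3 - 1*4] + 2*[1*(-14) - (-8)*4]
  = (-3)*(-10) - 8*(-1) + 2*(18) = 74
Dz = (-3)*[(-3)*(-14) - (-8)*(-3)] - 1*[1*(-14) - (-8)*4] + 8*[1*(-3) - (-3)*4]
  = (-3)*(18) - 1*(18) + 8*(9) = 0
x = Dx/D = -74/37 = -2, y = Dy/D = 74/37 = 2, z = Dz/D = 0/37 = 0
Check eq1: (-3)(-2) + (1)(2) + (2)(0) = 8 = 8 ✓
Check eq2: (1)(-2) + (-3)(2) + (1)(0) = -8 = -8 ✓
Check eq3: (4)(-2) + (-3)(2) + (3)(0) = -14 = -14 ✓

x = -2, y = 2, z = 0


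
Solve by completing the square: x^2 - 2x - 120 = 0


Start: x^2 - 2x - 120 = 0
Move constant: x^2 - 2x = 120
Half of -2 is -1, squared is 1
Add 1 to both sides: x^2 - 2x + 1 = 121
(x - 1)^2 = 121
x - 1 = ±11
x = 1 + 11 = 12 or x = 1 - 11 = -10

x = -10, x = 12


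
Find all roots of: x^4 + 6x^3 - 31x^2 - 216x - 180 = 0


Let p(x) = x^4 + 6x^3 - 31x^2 - 216x - 180. By the rational root theorem (leading coefficient 1), any rational root is an integer divisor of 180: try ±1, ±2, ... in turn.
Test x = 1: value = -420 ≠ 0.
Test x = -1: value = 0 ✓, so (x + 1) is a factor.
Synthetic division by (x + 1): bring down 1; 1(-1) + 6 = 5; 5(-1) - 31 = -36; (-36)(-1) - 216 = -180; (-180)(-1) - 180 = 0 → quotient x^3 + 5x^2 - 36x - 180, remainder 0.
Continue with the quotient x^3 + 5x^2 - 36x - 180 (candidates must divide 180; re-test x = -1 first in case it repeats).
Test x = -1: value = -140 ≠ 0.
Test x = 2: value = -224 ≠ 0.
Test x = -2: value = -96 ≠ 0.
Test x = 3: value = -216 ≠ 0.
Test x = -3: value = -54 ≠ 0.
Test x = 4: value = -180 ≠ 0.
Test x = -4: value = -20 ≠ 0.
Test x = 5: value = -110 ≠ 0.
Test x = -5: value = 0 ✓, so (x + 5) is a factor.
Synthetic division by (x + 5): bring down 1; 1(-5) + 5 = 0; 0(-5) - 36 = -36; (-36)(-5) - 180 = 0 → quotient x^2 - 36, remainder 0.
Solve the quadratic x^2 - 36 = 0: discriminant = 0^2 - 4(1)(-36) = 0 + 144 = 144.
sqrt(144) = 12, so x = (0 ± 12)/2: x = 6 or x = -6.
Collecting all roots found:

x = -6, x = -5, x = -1, x = 6


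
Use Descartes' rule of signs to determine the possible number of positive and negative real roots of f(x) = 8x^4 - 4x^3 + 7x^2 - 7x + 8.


Descartes' rule of signs:

For positive roots, count sign changes in f(x) = 8x^4 - 4x^3 + 7x^2 - 7x + 8:
Signs of coefficients: +, -, +, -, +
Number of sign changes: 4
Possible positive real roots: 4, 2, 0

For negative roots, examine f(-x) = 8x^4 + 4x^3 + 7x^2 + 7x + 8:
Signs of coefficients: +, +, +, +, +
Number of sign changes: 0
Possible negative real roots: 0

Positive roots: 4 or 2 or 0; Negative roots: 0


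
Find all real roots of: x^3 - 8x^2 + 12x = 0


The constant term is 0, so x = 0 is a root. Factor out x:
  x(x^2 - 8x + 12) = 0
Solve the quadratic x^2 - 8x + 12 = 0: discriminant = (-8)^2 - 4(1)(12) = 64 - 48 = 16.
sqrt(16) = 4, so x = (8 ± 4)/2: x = 6 or x = 2.

x = 0, x = 2, x = 6


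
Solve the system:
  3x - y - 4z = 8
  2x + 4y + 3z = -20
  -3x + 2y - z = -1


Using Cramer's rule. Expand each determinant along the first row.
D  = 3*[4*(-1) - 3*2] - (-1)*[2*(-1) - 3*(-3)] + (-4)*[2*2 - 4*(-3)]
  = 3*(-10) - (-1)*(7) + (-4)*(16) = -87
Dx = 8*[4*(-1) - 3*2] - (-1)*[(-20)*(-1) - 3*(-1)] + (-4)*[(-20)*2 - 4*(-1)]
  = 8*(-10) - (-1)*(23) + (-4)*(-36) = 87
Dy = 3*[(-20)*(-1) - 3*(-1)] - 8*[2*(-1) - 3*(-3)] + (-4)*[2*(-1) - (-20)*(-3)]
  = 3*(23) - 8*(7) + (-4)*(-62) = 261
Dz = 3*[4*(-1) - (-20)*2] - (-1)*[2*(-1) - (-20)*(-3)] + 8*[2*2 - 4*(-3)]
  = 3*(36) - (-1)*(-62) + 8*(16) = 174
x = Dx/D = 87/-87 = -1, y = Dy/D = 261/-87 = -3, z = Dz/D = 174/-87 = -2
Check eq1: (3)(-1) + (-1)(-3) + (-4)(-2) = 8 = 8 ✓
Check eq2: (2)(-1) + (4)(-3) + (3)(-2) = -20 = -20 ✓
Check eq3: (-3)(-1) + (2)(-3) + (-1)(-2) = -1 = -1 ✓

x = -1, y = -3, z = -2


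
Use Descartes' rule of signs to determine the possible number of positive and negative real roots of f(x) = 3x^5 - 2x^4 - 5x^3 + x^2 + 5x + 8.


Descartes' rule of signs:

For positive roots, count sign changes in f(x) = 3x^5 - 2x^4 - 5x^3 + x^2 + 5x + 8:
Signs of coefficients: +, -, -, +, +, +
Number of sign changes: 2
Possible positive real roots: 2, 0

For negative roots, examine f(-x) = -3x^5 - 2x^4 + 5x^3 + x^2 - 5x + 8:
Signs of coefficients: -, -, +, +, -, +
Number of sign changes: 3
Possible negative real roots: 3, 1

Positive roots: 2 or 0; Negative roots: 3 or 1


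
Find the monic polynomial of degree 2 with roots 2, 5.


A monic polynomial with roots 2, 5 is:
p(x) = (x - 2)(x - 5)
After multiplying by (x - 2): x - 2
After multiplying by (x - 5): x^2 - 7x + 10

x^2 - 7x + 10


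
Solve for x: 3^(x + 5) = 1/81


Express both sides with the same base.
1/81 = 3^(-4)
Since the bases match, equate exponents: x + 5 = -4
So x = -4 - (5) = -9

x = -9


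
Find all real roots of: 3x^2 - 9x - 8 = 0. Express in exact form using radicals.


Using the quadratic formula: x = (-b ± sqrt(b^2 - 4ac)) / (2a)
Here a = 3, b = -9, c = -8
Discriminant = b^2 - 4ac = (-9)^2 - 4(3)(-8) = 81 + 96 = 177
Since discriminant = 177 > 0, there are two real roots.
x = (9 ± sqrt(177)) / 6
Numerically: x ≈ 3.7174 or x ≈ -0.7174

x = (9 + sqrt(177)) / 6 or x = (9 - sqrt(177)) / 6


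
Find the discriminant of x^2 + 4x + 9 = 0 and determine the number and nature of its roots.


For ax^2 + bx + c = 0, discriminant D = b^2 - 4ac
Here a = 1, b = 4, c = 9
D = (4)^2 - 4(1)(9) = 16 - 36 = -20

D = -20 < 0
The equation has no real roots (2 complex conjugate roots).

Discriminant = -20, no real roots (2 complex conjugate roots)


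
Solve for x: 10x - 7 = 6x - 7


Starting with: 10x - 7 = 6x - 7
Move all x terms to left: (10 - 6)x = -7 + 7
Simplify: 4x = 0
Divide both sides by 4: x = 0

x = 0


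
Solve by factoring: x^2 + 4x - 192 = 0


We need two numbers that multiply to -192 and add to 4.
Those numbers are 16 and -12 (since 16 * (-12) = -192 and 16 + (-12) = 4).
So x^2 + 4x - 192 = (x + 16)(x - 12) = 0
Setting each factor to zero: x = -16 or x = 12

x = -16, x = 12


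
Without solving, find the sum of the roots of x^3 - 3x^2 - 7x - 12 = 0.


By Vieta's formulas for x^3 + bx^2 + cx + d = 0:
  r1 + r2 + r3 = -b/a = 3
  r1*r2 + r1*r3 + r2*r3 = c/a = -7
  r1*r2*r3 = -d/a = 12


Sum = 3


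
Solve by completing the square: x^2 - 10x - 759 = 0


Start: x^2 - 10x - 759 = 0
Move constant: x^2 - 10x = 759
Half of -10 is -5, squared is 25
Add 25 to both sides: x^2 - 10x + 25 = 784
(x - 5)^2 = 784
x - 5 = ±28
x = 5 + 28 = 33 or x = 5 - 28 = -23

x = -23, x = 33


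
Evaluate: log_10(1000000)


We need the exponent such that 10^? = 1000000
10^6 = 1000000
Therefore log_10(1000000) = 6

6


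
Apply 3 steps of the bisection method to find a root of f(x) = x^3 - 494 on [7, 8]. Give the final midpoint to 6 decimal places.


f(x) = x^3 - 494
f(7) = -151 < 0
f(8) = 18 > 0

Step 1: midpoint = (7.000000 + 8.000000)/2 = 7.500000
  f(7.500000) = -72.125000
  f(mid) < 0, so root is in [7.500000, 8.000000]

Step 2: midpoint = (7.500000 + 8.000000)/2 = 7.750000
  f(7.750000) = -28.515625
  f(mid) < 0, so root is in [7.750000, 8.000000]

Step 3: midpoint = (7.750000 + 8.000000)/2 = 7.875000
  f(7.875000) = -5.626953
  f(mid) < 0, so root is in [7.875000, 8.000000]

midpoint = 7.875000


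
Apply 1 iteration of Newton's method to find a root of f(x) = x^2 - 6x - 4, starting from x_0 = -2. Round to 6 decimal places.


Newton's method: x_(n+1) = x_n - f(x_n)/f'(x_n)
f(x) = x^2 - 6x - 4
f'(x) = 2x - 6

Iteration 1:
  f(-2.000000) = 12.000000
  f'(-2.000000) = -10.000000
  x_1 = -2.000000 - (12.000000)/(-10.000000) = -0.800000

x_1 = -0.800000


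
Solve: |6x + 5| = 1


An absolute value equation |expr| = 1 gives two cases:
Case 1: 6x + 5 = 1
  6x = -4, so x = -2/3
Case 2: 6x + 5 = -1
  6x = -6, so x = -1

x = -1, x = -2/3


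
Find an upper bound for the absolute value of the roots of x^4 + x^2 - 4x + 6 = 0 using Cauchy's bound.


Cauchy's bound: all roots r satisfy |r| <= 1 + max(|a_i/a_n|) for i = 0,...,n-1
where a_n is the leading coefficient.

Coefficients: [1, 0, 1, -4, 6]
Leading coefficient a_n = 1
Ratios |a_i/a_n|: 0, 1, 4, 6
Maximum ratio: 6
Cauchy's bound: |r| <= 1 + 6 = 7

Upper bound = 7


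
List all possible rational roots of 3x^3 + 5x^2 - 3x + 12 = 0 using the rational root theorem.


Rational root theorem: possible roots are ±p/q where:
  p divides the constant term (12): p ∈ {1, 2, 3, 4, 6, 12}
  q divides the leading coefficient (3): q ∈ {1, 3}

All possible rational roots: -12, -6, -4, -3, -2, -4/3, -1, -2/3, -1/3, 1/3, 2/3, 1, 4/3, 2, 3, 4, 6, 12

-12, -6, -4, -3, -2, -4/3, -1, -2/3, -1/3, 1/3, 2/3, 1, 4/3, 2, 3, 4, 6, 12


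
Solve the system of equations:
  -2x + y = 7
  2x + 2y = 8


Using Cramer's rule:
Determinant D = (-2)(2) - (2)(1) = -4 - 2 = -6
Dx = (7)(2) - (8)(1) = 14 - 8 = 6
Dy = (-2)(8) - (2)(7) = -16 - 14 = -30
x = Dx/D = 6/-6 = -1
y = Dy/D = -30/-6 = 5

x = -1, y = 5


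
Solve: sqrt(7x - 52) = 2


Square both sides: 7x - 52 = 2^2 = 4
7x = 4 + 52 = 56
x = 8
Check: sqrt(7*8 - 52) = sqrt(4) = 2 ✓

x = 8


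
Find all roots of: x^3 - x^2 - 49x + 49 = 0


Let p(x) = x^3 - x^2 - 49x + 49. By the rational root theorem (leading coefficient 1), any rational root is an integer divisor of 49: try ±1, ±2, ... in turn.
Test x = 1: value = 0 ✓, so (x - 1) is a factor.
Synthetic division by (x - 1): bring down 1; 1(1) - 1 = 0; 0(1) - 49 = -49; (-49)(1) + 49 = 0 → quotient x^2 - 49, remainder 0.
Solve the quadratic x^2 - 49 = 0: discriminant = 0^2 - 4(1)(-49) = 0 + 196 = 196.
sqrt(196) = 14, so x = (0 ± 14)/2: x = 7 or x = -7.
Collecting all roots found:

x = -7, x = 1, x = 7


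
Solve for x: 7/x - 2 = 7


Subtract -2 from both sides: 7/x = 9
Multiply both sides by x: 7 = 9 * x
Divide by 9: x = 7/9

x = 7/9


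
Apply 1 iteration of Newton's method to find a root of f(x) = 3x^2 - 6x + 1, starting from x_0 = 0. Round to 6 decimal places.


Newton's method: x_(n+1) = x_n - f(x_n)/f'(x_n)
f(x) = 3x^2 - 6x + 1
f'(x) = 6x - 6

Iteration 1:
  f(0.000000) = 1.000000
  f'(0.000000) = -6.000000
  x_1 = 0.000000 - (1.000000)/(-6.000000) = 0.166667

x_1 = 0.166667


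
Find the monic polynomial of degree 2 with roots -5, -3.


A monic polynomial with roots -5, -3 is:
p(x) = (x + 5)(x + 3)
After multiplying by (x + 5): x + 5
After multiplying by (x + 3): x^2 + 8x + 15

x^2 + 8x + 15


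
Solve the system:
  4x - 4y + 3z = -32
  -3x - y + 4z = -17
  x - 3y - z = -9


Using Cramer's rule. Expand each determinant along the first row.
D  = 4*[(-1)*(-1) - 4*(-3)] - (-4)*[(-3)*(-1) - 4*1] + 3*[(-3)*(-3) - (-1)*1]
  = 4*(13) - (-4)*(-1) + 3*(10) = 78
Dx = (-32)*[(-1)*(-1) - 4*(-3)] - (-4)*[(-17)*(-1) - 4*(-9)] + 3*[(-17)*(-3) - (-1)*(-9)]
  = (-32)*(13) - (-4)*(53) + 3*(42) = -78
Dy = 4*[(-17)*(-1) - 4*(-9)] - (-32)*[(-3)*(-1) - 4*1] + 3*[(-3)*(-9) - (-17)*1]
  = 4*(53) - (-32)*(-1) + 3*(44) = 312
Dz = 4*[(-1)*(-9) - (-17)*(-3)] - (-4)*[(-3)*(-9) - (-17)*1] + (-32)*[(-3)*(-3) - (-1)*1]
  = 4*(-42) - (-4)*(44) + (-32)*(10) = -312
x = Dx/D = -78/78 = -1, y = Dy/D = 312/78 = 4, z = Dz/D = -312/78 = -4
Check eq1: (4)(-1) + (-4)(4) + (3)(-4) = -32 = -32 ✓
Check eq2: (-3)(-1) + (-1)(4) + (4)(-4) = -17 = -17 ✓
Check eq3: (1)(-1) + (-3)(4) + (-1)(-4) = -9 = -9 ✓

x = -1, y = 4, z = -4


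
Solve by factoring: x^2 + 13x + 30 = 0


We need two numbers that multiply to 30 and add to 13.
Those numbers are 3 and 10 (since 3 * 10 = 30 and 3 + 10 = 13).
So x^2 + 13x + 30 = (x + 3)(x + 10) = 0
Setting each factor to zero: x = -3 or x = -10

x = -10, x = -3


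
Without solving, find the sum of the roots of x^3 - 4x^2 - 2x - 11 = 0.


By Vieta's formulas for x^3 + bx^2 + cx + d = 0:
  r1 + r2 + r3 = -b/a = 4
  r1*r2 + r1*r3 + r2*r3 = c/a = -2
  r1*r2*r3 = -d/a = 11


Sum = 4


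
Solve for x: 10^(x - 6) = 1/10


Express both sides with the same base.
1/10 = 10^(-1)
Since the bases match, equate exponents: x - 6 = -1
So x = -1 - (-6) = 5

x = 5


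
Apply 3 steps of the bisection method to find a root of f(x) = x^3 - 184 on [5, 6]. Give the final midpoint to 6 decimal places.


f(x) = x^3 - 184
f(5) = -59 < 0
f(6) = 32 > 0

Step 1: midpoint = (5.000000 + 6.000000)/2 = 5.500000
  f(5.500000) = -17.625000
  f(mid) < 0, so root is in [5.500000, 6.000000]

Step 2: midpoint = (5.500000 + 6.000000)/2 = 5.750000
  f(5.750000) = 6.109375
  f(mid) > 0, so root is in [5.500000, 5.750000]

Step 3: midpoint = (5.500000 + 5.750000)/2 = 5.625000
  f(5.625000) = -6.021484
  f(mid) < 0, so root is in [5.625000, 5.750000]

midpoint = 5.625000


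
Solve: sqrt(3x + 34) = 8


Square both sides: 3x + 34 = 8^2 = 64
3x = 64 - 34 = 30
x = 10
Check: sqrt(3*10 + 34) = sqrt(64) = 8 ✓

x = 10


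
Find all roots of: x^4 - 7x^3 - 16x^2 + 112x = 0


The constant term is 0, so x = 0 is a root. Factor out x:
  x^3 - 7x^2 - 16x + 112 = 0
Let p(x) = x^3 - 7x^2 - 16x + 112. By the rational root theorem (leading coefficient 1), any rational root is an integer divisor of 112: try ±1, ±2, ... in turn.
Test x = 1: value = 90 ≠ 0.
Test x = -1: value = 120 ≠ 0.
Test x = 2: value = 60 ≠ 0.
Test x = -2: value = 108 ≠ 0.
Test x = 4: value = 0 ✓, so (x - 4) is a factor.
Synthetic division by (x - 4): bring down 1; 1(4) - 7 = -3; (-3)(4) - 16 = -28; (-28)(4) + 112 = 0 → quotient x^2 - 3x - 28, remainder 0.
Solve the quadratic x^2 - 3x - 28 = 0: discriminant = (-3)^2 - 4(1)(-28) = 9 + 112 = 121.
sqrt(121) = 11, so x = (3 ± 11)/2: x = 7 or x = -4.
Collecting all roots found:

x = -4, x = 0, x = 4, x = 7


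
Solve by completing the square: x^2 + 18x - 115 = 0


Start: x^2 + 18x - 115 = 0
Move constant: x^2 + 18x = 115
Half of 18 is 9, squared is 81
Add 81 to both sides: x^2 + 18x + 81 = 196
(x + 9)^2 = 196
x + 9 = ±14
x = -9 + 14 = 5 or x = -9 - 14 = -23

x = -23, x = 5


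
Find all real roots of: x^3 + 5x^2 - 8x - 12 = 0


Let p(x) = x^3 + 5x^2 - 8x - 12. By the rational root theorem (leading coefficient 1), any rational root is an integer divisor of 12: try ±1, ±2, ... in turn.
Test x = 1: value = -14 ≠ 0.
Test x = -1: value = 0 ✓, so (x + 1) is a factor.
Synthetic division by (x + 1): bring down 1; 1(-1) + 5 = 4; 4(-1) - 8 = -12; (-12)(-1) - 12 = 0 → quotient x^2 + 4x - 12, remainder 0.
Solve the quadratic x^2 + 4x - 12 = 0: discriminant = 4^2 - 4(1)(-12) = 16 + 48 = 64.
sqrt(64) = 8, so x = (-4 ± 8)/2: x = 2 or x = -6.

x = -6, x = -1, x = 2


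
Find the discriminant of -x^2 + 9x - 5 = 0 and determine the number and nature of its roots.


For ax^2 + bx + c = 0, discriminant D = b^2 - 4ac
Here a = -1, b = 9, c = -5
D = (9)^2 - 4(-1)(-5) = 81 - 20 = 61

D = 61 > 0 but not a perfect square
The equation has 2 distinct real irrational roots.

Discriminant = 61, 2 distinct real irrational roots


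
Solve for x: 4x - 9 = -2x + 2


Starting with: 4x - 9 = -2x + 2
Move all x terms to left: (4 + 2)x = 2 + 9
Simplify: 6x = 11
Divide both sides by 6: x = 11/6

x = 11/6


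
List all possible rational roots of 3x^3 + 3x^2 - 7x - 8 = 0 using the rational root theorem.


Rational root theorem: possible roots are ±p/q where:
  p divides the constant term (-8): p ∈ {1, 2, 4, 8}
  q divides the leading coefficient (3): q ∈ {1, 3}

All possible rational roots: -8, -4, -8/3, -2, -4/3, -1, -2/3, -1/3, 1/3, 2/3, 1, 4/3, 2, 8/3, 4, 8

-8, -4, -8/3, -2, -4/3, -1, -2/3, -1/3, 1/3, 2/3, 1, 4/3, 2, 8/3, 4, 8


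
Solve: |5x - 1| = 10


An absolute value equation |expr| = 10 gives two cases:
Case 1: 5x - 1 = 10
  5x = 11, so x = 11/5
Case 2: 5x - 1 = -10
  5x = -9, so x = -9/5

x = -9/5, x = 11/5


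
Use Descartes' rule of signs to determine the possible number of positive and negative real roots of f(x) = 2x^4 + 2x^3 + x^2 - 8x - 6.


Descartes' rule of signs:

For positive roots, count sign changes in f(x) = 2x^4 + 2x^3 + x^2 - 8x - 6:
Signs of coefficients: +, +, +, -, -
Number of sign changes: 1
Possible positive real roots: 1

For negative roots, examine f(-x) = 2x^4 - 2x^3 + x^2 + 8x - 6:
Signs of coefficients: +, -, +, +, -
Number of sign changes: 3
Possible negative real roots: 3, 1

Positive roots: 1; Negative roots: 3 or 1


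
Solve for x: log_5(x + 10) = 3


Convert to exponential form: x + 10 = 5^3 = 125
x = 125 - 10 = 115
Check: log_5(115 + 10) = log_5(125) = log_5(125) = 3 ✓

x = 115


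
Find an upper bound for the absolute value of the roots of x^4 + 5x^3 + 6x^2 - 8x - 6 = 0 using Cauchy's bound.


Cauchy's bound: all roots r satisfy |r| <= 1 + max(|a_i/a_n|) for i = 0,...,n-1
where a_n is the leading coefficient.

Coefficients: [1, 5, 6, -8, -6]
Leading coefficient a_n = 1
Ratios |a_i/a_n|: 5, 6, 8, 6
Maximum ratio: 8
Cauchy's bound: |r| <= 1 + 8 = 9

Upper bound = 9


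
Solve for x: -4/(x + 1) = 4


Multiply both sides by (x + 1): -4 = 4(x + 1)
Distribute: -4 = 4x + 4
4x = -4 - 4 = -8
x = -2

x = -2


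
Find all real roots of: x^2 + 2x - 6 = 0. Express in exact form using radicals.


Using the quadratic formula: x = (-b ± sqrt(b^2 - 4ac)) / (2a)
Here a = 1, b = 2, c = -6
Discriminant = b^2 - 4ac = 2^2 - 4(1)(-6) = 4 + 24 = 28
Since discriminant = 28 > 0, there are two real roots.
x = (-2 ± 2*sqrt(7)) / 2
Simplifying: x = -1 ± sqrt(7)
Numerically: x ≈ 1.6458 or x ≈ -3.6458

x = -1 + sqrt(7) or x = -1 - sqrt(7)


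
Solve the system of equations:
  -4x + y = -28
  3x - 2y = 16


Using Cramer's rule:
Determinant D = (-4)(-2) - (3)(1) = 8 - 3 = 5
Dx = (-28)(-2) - (16)(1) = 56 - 16 = 40
Dy = (-4)(16) - (3)(-28) = -64 + 84 = 20
x = Dx/D = 40/5 = 8
y = Dy/D = 20/5 = 4

x = 8, y = 4


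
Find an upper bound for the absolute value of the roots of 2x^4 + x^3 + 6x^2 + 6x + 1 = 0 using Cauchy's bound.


Cauchy's bound: all roots r satisfy |r| <= 1 + max(|a_i/a_n|) for i = 0,...,n-1
where a_n is the leading coefficient.

Coefficients: [2, 1, 6, 6, 1]
Leading coefficient a_n = 2
Ratios |a_i/a_n|: 1/2, 3, 3, 1/2
Maximum ratio: 3
Cauchy's bound: |r| <= 1 + 3 = 4

Upper bound = 4


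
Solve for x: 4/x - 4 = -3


Subtract -4 from both sides: 4/x = 1
Multiply both sides by x: 4 = 1 * x
Divide by 1: x = 4

x = 4


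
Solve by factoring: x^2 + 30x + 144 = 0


We need two numbers that multiply to 144 and add to 30.
Those numbers are 24 and 6 (since 24 * 6 = 144 and 24 + 6 = 30).
So x^2 + 30x + 144 = (x + 24)(x + 6) = 0
Setting each factor to zero: x = -24 or x = -6

x = -24, x = -6


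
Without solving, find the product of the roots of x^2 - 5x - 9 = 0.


By Vieta's formulas for ax^2 + bx + c = 0:
  Sum of roots = -b/a
  Product of roots = c/a

Here a = 1, b = -5, c = -9
Sum = -(-5)/1 = 5
Product = -9/1 = -9

Product = -9


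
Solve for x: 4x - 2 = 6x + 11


Starting with: 4x - 2 = 6x + 11
Move all x terms to left: (4 - 6)x = 11 + 2
Simplify: -2x = 13
Divide both sides by -2: x = -13/2

x = -13/2


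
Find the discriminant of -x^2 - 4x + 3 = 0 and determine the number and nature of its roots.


For ax^2 + bx + c = 0, discriminant D = b^2 - 4ac
Here a = -1, b = -4, c = 3
D = (-4)^2 - 4(-1)(3) = 16 + 12 = 28

D = 28 > 0 but not a perfect square
The equation has 2 distinct real irrational roots.

Discriminant = 28, 2 distinct real irrational roots


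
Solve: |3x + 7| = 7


An absolute value equation |expr| = 7 gives two cases:
Case 1: 3x + 7 = 7
  3x = 0, so x = 0
Case 2: 3x + 7 = -7
  3x = -14, so x = -14/3

x = -14/3, x = 0


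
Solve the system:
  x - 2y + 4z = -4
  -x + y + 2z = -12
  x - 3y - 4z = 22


Using Cramer's rule. Expand each determinant along the first row.
D  = 1*[1*(-4) - 2*(-3)] - (-2)*[(-1)*(-4) - 2*1] + 4*[(-1)*(-3) - 1*1]
  = 1*(2) - (-2)*(2) + 4*(2) = 14
Dx = (-4)*[1*(-4) - 2*(-3)] - (-2)*[(-12)*(-4) - 2*22] + 4*[(-12)*(-3) - 1*22]
  = (-4)*(2) - (-2)*(4) + 4*(14) = 56
Dy = 1*[(-12)*(-4) - 2*22] - (-4)*[(-1)*(-4) - 2*1] + 4*[(-1)*22 - (-12)*1]
  = 1*(4) - (-4)*(2) + 4*(-10) = -28
Dz = 1*[1*22 - (-12)*(-3)] - (-2)*[(-1)*22 - (-12)*1] + (-4)*[(-1)*(-3) - 1*1]
  = 1*(-14) - (-2)*(-10) + (-4)*(2) = -42
x = Dx/D = 56/14 = 4, y = Dy/D = -28/14 = -2, z = Dz/D = -42/14 = -3
Check eq1: (1)(4) + (-2)(-2) + (4)(-3) = -4 = -4 ✓
Check eq2: (-1)(4) + (1)(-2) + (2)(-3) = -12 = -12 ✓
Check eq3: (1)(4) + (-3)(-2) + (-4)(-3) = 22 = 22 ✓

x = 4, y = -2, z = -3


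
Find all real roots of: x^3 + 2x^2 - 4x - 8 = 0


Let p(x) = x^3 + 2x^2 - 4x - 8. By the rational root theorem (leading coefficient 1), any rational root is an integer divisor of 8: try ±1, ±2, ... in turn.
Test x = 1: value = -9 ≠ 0.
Test x = -1: value = -3 ≠ 0.
Test x = 2: value = 0 ✓, so (x - 2) is a factor.
Synthetic division by (x - 2): bring down 1; 1(2) + 2 = 4; 4(2) - 4 = 4; 4(2) - 8 = 0 → quotient x^2 + 4x + 4, remainder 0.
Solve the quadratic x^2 + 4x + 4 = 0: discriminant = 4^2 - 4(1)(4) = 16 - 16 = 0.
Discriminant = 0, so a double root: x = -4/2 = -2.

x = -2 (multiplicity 2), x = 2


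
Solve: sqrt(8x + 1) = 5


Square both sides: 8x + 1 = 5^2 = 25
8x = 25 - 1 = 24
x = 3
Check: sqrt(8*3 + 1) = sqrt(25) = 5 ✓

x = 3


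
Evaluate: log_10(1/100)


We need the exponent such that 10^? = 1/100
10^(-2) = 1/10^2 = 1/100
Therefore log_10(1/100) = -2

-2


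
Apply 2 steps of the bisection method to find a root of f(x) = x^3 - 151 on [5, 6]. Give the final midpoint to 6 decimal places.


f(x) = x^3 - 151
f(5) = -26 < 0
f(6) = 65 > 0

Step 1: midpoint = (5.000000 + 6.000000)/2 = 5.500000
  f(5.500000) = 15.375000
  f(mid) > 0, so root is in [5.000000, 5.500000]

Step 2: midpoint = (5.000000 + 5.500000)/2 = 5.250000
  f(5.250000) = -6.296875
  f(mid) < 0, so root is in [5.250000, 5.500000]

midpoint = 5.250000


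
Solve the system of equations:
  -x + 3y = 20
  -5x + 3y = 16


Using Cramer's rule:
Determinant D = (-1)(3) - (-5)(3) = -3 + 15 = 12
Dx = (20)(3) - (16)(3) = 60 - 48 = 12
Dy = (-1)(16) - (-5)(20) = -16 + 100 = 84
x = Dx/D = 12/12 = 1
y = Dy/D = 84/12 = 7

x = 1, y = 7


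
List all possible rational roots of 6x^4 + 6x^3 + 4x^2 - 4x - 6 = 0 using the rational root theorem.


Rational root theorem: possible roots are ±p/q where:
  p divides the constant term (-6): p ∈ {1, 2, 3, 6}
  q divides the leading coefficient (6): q ∈ {1, 2, 3, 6}

All possible rational roots: -6, -3, -2, -3/2, -1, -2/3, -1/2, -1/3, -1/6, 1/6, 1/3, 1/2, 2/3, 1, 3/2, 2, 3, 6

-6, -3, -2, -3/2, -1, -2/3, -1/2, -1/3, -1/6, 1/6, 1/3, 1/2, 2/3, 1, 3/2, 2, 3, 6


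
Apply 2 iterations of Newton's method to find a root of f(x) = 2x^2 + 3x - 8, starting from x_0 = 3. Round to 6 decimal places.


Newton's method: x_(n+1) = x_n - f(x_n)/f'(x_n)
f(x) = 2x^2 + 3x - 8
f'(x) = 4x + 3

Iteration 1:
  f(3.000000) = 19.000000
  f'(3.000000) = 15.000000
  x_1 = 3.000000 - (19.000000)/(15.000000) = 1.733333

Iteration 2:
  f(1.733333) = 3.208889
  f'(1.733333) = 9.933333
  x_2 = 1.733333 - (3.208889)/(9.933333) = 1.410291

x_2 = 1.410291


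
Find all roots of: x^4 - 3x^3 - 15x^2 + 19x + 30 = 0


Let p(x) = x^4 - 3x^3 - 15x^2 + 19x + 30. By the rational root theorem (leading coefficient 1), any rational root is an integer divisor of 30: try ±1, ±2, ... in turn.
Test x = 1: value = 32 ≠ 0.
Test x = -1: value = 0 ✓, so (x + 1) is a factor.
Synthetic division by (x + 1): bring down 1; 1(-1) - 3 = -4; (-4)(-1) - 15 = -11; (-11)(-1) + 19 = 30; 30(-1) + 30 = 0 → quotient x^3 - 4x^2 - 11x + 30, remainder 0.
Continue with the quotient x^3 - 4x^2 - 11x + 30 (candidates must divide 30; re-test x = -1 first in case it repeats).
Test x = -1: value = 36 ≠ 0.
Test x = 2: value = 0 ✓, so (x - 2) is a factor.
Synthetic division by (x - 2): bring down 1; 1(2) - 4 = -2; (-2)(2) - 11 = -15; (-15)(2) + 30 = 0 → quotient x^2 - 2x - 15, remainder 0.
Solve the quadratic x^2 - 2x - 15 = 0: discriminant = (-2)^2 - 4(1)(-15) = 4 + 60 = 64.
sqrt(64) = 8, so x = (2 ± 8)/2: x = 5 or x = -3.
Collecting all roots found:

x = -3, x = -1, x = 2, x = 5


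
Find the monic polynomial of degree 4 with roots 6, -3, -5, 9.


A monic polynomial with roots 6, -3, -5, 9 is:
p(x) = (x - 6)(x + 3)(x + 5)(x - 9)
After multiplying by (x - 6): x - 6
After multiplying by (x + 3): x^2 - 3x - 18
After multiplying by (x + 5): x^3 + 2x^2 - 33x - 90
After multiplying by (x - 9): x^4 - 7x^3 - 51x^2 + 207x + 810

x^4 - 7x^3 - 51x^2 + 207x + 810


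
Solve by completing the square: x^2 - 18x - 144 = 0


Start: x^2 - 18x - 144 = 0
Move constant: x^2 - 18x = 144
Half of -18 is -9, squared is 81
Add 81 to both sides: x^2 - 18x + 81 = 225
(x - 9)^2 = 225
x - 9 = ±15
x = 9 + 15 = 24 or x = 9 - 15 = -6

x = -6, x = 24


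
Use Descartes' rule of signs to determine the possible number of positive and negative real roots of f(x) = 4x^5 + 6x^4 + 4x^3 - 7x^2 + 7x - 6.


Descartes' rule of signs:

For positive roots, count sign changes in f(x) = 4x^5 + 6x^4 + 4x^3 - 7x^2 + 7x - 6:
Signs of coefficients: +, +, +, -, +, -
Number of sign changes: 3
Possible positive real roots: 3, 1

For negative roots, examine f(-x) = -4x^5 + 6x^4 - 4x^3 - 7x^2 - 7x - 6:
Signs of coefficients: -, +, -, -, -, -
Number of sign changes: 2
Possible negative real roots: 2, 0

Positive roots: 3 or 1; Negative roots: 2 or 0


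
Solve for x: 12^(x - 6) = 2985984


Express both sides with the same base.
2985984 = 12^6
Since the bases match, equate exponents: x - 6 = 6
So x = 6 - (-6) = 12

x = 12


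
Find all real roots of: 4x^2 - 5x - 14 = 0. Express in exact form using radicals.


Using the quadratic formula: x = (-b ± sqrt(b^2 - 4ac)) / (2a)
Here a = 4, b = -5, c = -14
Discriminant = b^2 - 4ac = (-5)^2 - 4(4)(-14) = 25 + 224 = 249
Since discriminant = 249 > 0, there are two real roots.
x = (5 ± sqrt(249)) / 8
Numerically: x ≈ 2.5975 or x ≈ -1.3475

x = (5 + sqrt(249)) / 8 or x = (5 - sqrt(249)) / 8


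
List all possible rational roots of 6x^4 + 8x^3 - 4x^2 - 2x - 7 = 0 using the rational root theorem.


Rational root theorem: possible roots are ±p/q where:
  p divides the constant term (-7): p ∈ {1, 7}
  q divides the leading coefficient (6): q ∈ {1, 2, 3, 6}

All possible rational roots: -7, -7/2, -7/3, -7/6, -1, -1/2, -1/3, -1/6, 1/6, 1/3, 1/2, 1, 7/6, 7/3, 7/2, 7

-7, -7/2, -7/3, -7/6, -1, -1/2, -1/3, -1/6, 1/6, 1/3, 1/2, 1, 7/6, 7/3, 7/2, 7


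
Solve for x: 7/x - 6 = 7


Subtract -6 from both sides: 7/x = 13
Multiply both sides by x: 7 = 13 * x
Divide by 13: x = 7/13

x = 7/13


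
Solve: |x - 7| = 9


An absolute value equation |expr| = 9 gives two cases:
Case 1: x - 7 = 9
  x = 16, so x = 16
Case 2: x - 7 = -9
  x = -2, so x = -2

x = -2, x = 16


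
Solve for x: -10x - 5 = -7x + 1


Starting with: -10x - 5 = -7x + 1
Move all x terms to left: (-10 + 7)x = 1 + 5
Simplify: -3x = 6
Divide both sides by -3: x = -2

x = -2


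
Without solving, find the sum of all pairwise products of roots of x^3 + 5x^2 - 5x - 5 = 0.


By Vieta's formulas for x^3 + bx^2 + cx + d = 0:
  r1 + r2 + r3 = -b/a = -5
  r1*r2 + r1*r3 + r2*r3 = c/a = -5
  r1*r2*r3 = -d/a = 5


Sum of pairwise products = -5


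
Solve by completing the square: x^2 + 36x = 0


Start: x^2 + 36x + 0 = 0
Move constant: x^2 + 36x = 0
Half of 36 is 18, squared is 324
Add 324 to both sides: x^2 + 36x + 324 = 324
(x + 18)^2 = 324
x + 18 = ±18
x = -18 + 18 = 0 or x = -18 - 18 = -36

x = -36, x = 0


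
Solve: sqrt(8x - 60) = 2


Square both sides: 8x - 60 = 2^2 = 4
8x = 4 + 60 = 64
x = 8
Check: sqrt(8*8 - 60) = sqrt(4) = 2 ✓

x = 8


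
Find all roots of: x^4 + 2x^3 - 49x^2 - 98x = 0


The constant term is 0, so x = 0 is a root. Factor out x:
  x^3 + 2x^2 - 49x - 98 = 0
Let p(x) = x^3 + 2x^2 - 49x - 98. By the rational root theorem (leading coefficient 1), any rational root is an integer divisor of 98: try ±1, ±2, ... in turn.
Test x = 1: value = -144 ≠ 0.
Test x = -1: value = -48 ≠ 0.
Test x = 2: value = -180 ≠ 0.
Test x = -2: value = 0 ✓, so (x + 2) is a factor.
Synthetic division by (x + 2): bring down 1; 1(-2) + 2 = 0; 0(-2) - 49 = -49; (-49)(-2) - 98 = 0 → quotient x^2 - 49, remainder 0.
Solve the quadratic x^2 - 49 = 0: discriminant = 0^2 - 4(1)(-49) = 0 + 196 = 196.
sqrt(196) = 14, so x = (0 ± 14)/2: x = 7 or x = -7.
Collecting all roots found:

x = -7, x = -2, x = 0, x = 7


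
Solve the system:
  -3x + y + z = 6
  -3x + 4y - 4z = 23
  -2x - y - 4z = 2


Using Cramer's rule. Expand each determinant along the first row.
D  = (-3)*[4*(-4) - (-4)*(-1)] - 1*[(-3)*(-4) - (-4)*(-2)] + 1*[(-3)*(-1) - 4*(-2)]
  = (-3)*(-20) - 1*(4) + 1*(11) = 67
Dx = 6*[4*(-4) - (-4)*(-1)] - 1*[23*(-4) - (-4)*2] + 1*[23*(-1) - 4*2]
  = 6*(-20) - 1*(-84) + 1*(-31) = -67
Dy = (-3)*[23*(-4) - (-4)*2] - 6*[(-3)*(-4) - (-4)*(-2)] + 1*[(-3)*2 - 23*(-2)]
  = (-3)*(-84) - 6*(4) + 1*(40) = 268
Dz = (-3)*[4*2 - 23*(-1)] - 1*[(-3)*2 - 23*(-2)] + 6*[(-3)*(-1) - 4*(-2)]
  = (-3)*(31) - 1*(40) + 6*(11) = -67
x = Dx/D = -67/67 = -1, y = Dy/D = 268/67 = 4, z = Dz/D = -67/67 = -1
Check eq1: (-3)(-1) + (1)(4) + (1)(-1) = 6 = 6 ✓
Check eq2: (-3)(-1) + (4)(4) + (-4)(-1) = 23 = 23 ✓
Check eq3: (-2)(-1) + (-1)(4) + (-4)(-1) = 2 = 2 ✓

x = -1, y = 4, z = -1


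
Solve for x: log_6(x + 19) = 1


Convert to exponential form: x + 19 = 6^1 = 6
x = 6 - 19 = -13
Check: log_6(-13 + 19) = log_6(6) = log_6(6) = 1 ✓

x = -13


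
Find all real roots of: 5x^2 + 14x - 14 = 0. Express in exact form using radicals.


Using the quadratic formula: x = (-b ± sqrt(b^2 - 4ac)) / (2a)
Here a = 5, b = 14, c = -14
Discriminant = b^2 - 4ac = 14^2 - 4(5)(-14) = 196 + 280 = 476
Since discriminant = 476 > 0, there are two real roots.
x = (-14 ± 2*sqrt(119)) / 10
Simplifying: x = (-7 ± sqrt(119)) / 5
Numerically: x ≈ 0.7817 or x ≈ -3.5817

x = (-7 + sqrt(119)) / 5 or x = (-7 - sqrt(119)) / 5


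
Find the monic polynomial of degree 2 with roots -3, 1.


A monic polynomial with roots -3, 1 is:
p(x) = (x + 3)(x - 1)
After multiplying by (x + 3): x + 3
After multiplying by (x - 1): x^2 + 2x - 3

x^2 + 2x - 3
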